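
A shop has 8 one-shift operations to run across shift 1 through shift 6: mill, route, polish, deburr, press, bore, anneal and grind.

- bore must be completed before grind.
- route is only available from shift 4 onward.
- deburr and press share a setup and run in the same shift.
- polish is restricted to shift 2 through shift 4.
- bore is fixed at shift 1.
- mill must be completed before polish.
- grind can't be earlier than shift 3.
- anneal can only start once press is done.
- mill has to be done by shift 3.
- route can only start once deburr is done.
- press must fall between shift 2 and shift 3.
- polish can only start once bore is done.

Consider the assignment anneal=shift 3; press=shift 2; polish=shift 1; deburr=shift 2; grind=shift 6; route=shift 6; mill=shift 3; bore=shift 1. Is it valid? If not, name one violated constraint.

deburr and press share a setup and run in the same shift — holds.
grind can't be earlier than shift 3 — holds.
polish is restricted to shift 2 through shift 4 — violated.
anneal can only start once press is done — holds.
bore is fixed at shift 1 — holds.
polish can only start once bore is done — violated.
route is only available from shift 4 onward — holds.
press must fall between shift 2 and shift 3 — holds.
mill must be completed before polish — violated.
route can only start once deburr is done — holds.
bore must be completed before grind — holds.
mill has to be done by shift 3 — holds.

No — it violates: mill must be completed before polish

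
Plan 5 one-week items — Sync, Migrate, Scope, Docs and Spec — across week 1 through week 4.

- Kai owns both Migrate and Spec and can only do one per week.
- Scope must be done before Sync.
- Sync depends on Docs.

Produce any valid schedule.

Scope in week 1, Docs in week 1, Spec in week 2, Migrate in week 1, Sync in week 2

Checking: Docs(week 1) before Sync(week 2); Scope(week 1) before Sync(week 2); Migrate(week 1) != Spec(week 2).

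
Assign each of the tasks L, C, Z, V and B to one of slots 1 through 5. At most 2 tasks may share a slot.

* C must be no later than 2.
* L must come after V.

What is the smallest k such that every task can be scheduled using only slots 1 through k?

The precedence chain requires at least 2 distinct slots.
With at most 2 per slot and 5 tasks, at least 3 slots are needed.
3 works (last occupied slot: 3): for example V=1, L=2, B=3, Z=2, C=1.

3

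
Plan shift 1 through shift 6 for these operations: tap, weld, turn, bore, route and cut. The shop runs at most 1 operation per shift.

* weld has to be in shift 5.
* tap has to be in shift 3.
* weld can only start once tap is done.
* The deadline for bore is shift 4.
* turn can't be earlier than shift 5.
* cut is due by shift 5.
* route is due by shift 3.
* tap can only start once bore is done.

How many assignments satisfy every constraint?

2

Enumerating: route=shift 1, turn=shift 6, tap=shift 3, bore=shift 2, cut=shift 4, weld=shift 5 | tap=shift 3; turn=shift 6; bore=shift 1; route=shift 2; cut=shift 4; weld=shift 5.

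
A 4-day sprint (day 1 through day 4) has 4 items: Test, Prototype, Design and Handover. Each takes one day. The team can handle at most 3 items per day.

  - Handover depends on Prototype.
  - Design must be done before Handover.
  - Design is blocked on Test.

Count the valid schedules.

11

Splitting on Test: it can be day 1 (8), day 2 (3). Listing each branch's schedules as (Prototype, Design, Handover) by day number:
Test=day 1: (1,2,3) (1,2,4) (1,3,4) (2,2,3) (2,2,4) (2,3,4) (3,2,4) (3,3,4) — 8.
Test=day 2: (1,3,4) (2,3,4) (3,3,4) — 3.
Summing: 8 + 3 = 11.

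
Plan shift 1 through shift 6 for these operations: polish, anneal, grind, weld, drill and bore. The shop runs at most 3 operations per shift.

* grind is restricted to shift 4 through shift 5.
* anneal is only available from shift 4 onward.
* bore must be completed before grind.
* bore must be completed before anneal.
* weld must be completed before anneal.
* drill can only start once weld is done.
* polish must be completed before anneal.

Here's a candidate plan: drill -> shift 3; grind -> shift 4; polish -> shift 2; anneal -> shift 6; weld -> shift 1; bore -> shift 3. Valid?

Yes, all constraints hold

bore must be completed before anneal — holds.
drill can only start once weld is done — holds.
polish must be completed before anneal — holds.
The shop runs at most 3 operations per shift — holds.
weld must be completed before anneal — holds.
bore must be completed before grind — holds.
anneal is only available from shift 4 onward — holds.
grind is restricted to shift 4 through shift 5 — holds.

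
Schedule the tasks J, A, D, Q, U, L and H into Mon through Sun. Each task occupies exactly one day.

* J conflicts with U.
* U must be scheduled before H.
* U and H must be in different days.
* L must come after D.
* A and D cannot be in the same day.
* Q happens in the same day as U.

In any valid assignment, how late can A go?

Sun

A at Sun is achievable: L in Tue; Q in Mon; D in Mon; U in Mon; A in Sun; J in Tue; H in Tue.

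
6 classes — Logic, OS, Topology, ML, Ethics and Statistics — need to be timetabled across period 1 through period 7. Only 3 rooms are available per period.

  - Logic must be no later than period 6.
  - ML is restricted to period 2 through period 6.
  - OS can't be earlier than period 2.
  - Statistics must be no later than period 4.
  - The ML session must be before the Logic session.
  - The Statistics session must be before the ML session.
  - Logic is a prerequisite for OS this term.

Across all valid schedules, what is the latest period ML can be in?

ML is available from period 2; ML's own window allows nothing later than period 6; downstream work caps ML at period 5.
ML at period 5 is achievable: Ethics -> period 1, Logic -> period 6, Topology -> period 1, ML -> period 5, OS -> period 7, Statistics -> period 1.

period 5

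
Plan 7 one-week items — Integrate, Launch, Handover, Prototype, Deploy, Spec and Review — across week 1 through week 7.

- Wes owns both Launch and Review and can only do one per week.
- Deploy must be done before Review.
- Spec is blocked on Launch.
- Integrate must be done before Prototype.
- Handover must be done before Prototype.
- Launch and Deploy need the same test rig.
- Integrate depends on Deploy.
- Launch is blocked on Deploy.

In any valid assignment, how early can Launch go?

Precedence pushes Launch to at least week 2; downstream work caps Launch at week 6.
Launch at week 2 is achievable: Deploy=week 1; Integrate=week 2; Handover=week 1; Spec=week 3; Review=week 3; Prototype=week 3; Launch=week 2.

week 2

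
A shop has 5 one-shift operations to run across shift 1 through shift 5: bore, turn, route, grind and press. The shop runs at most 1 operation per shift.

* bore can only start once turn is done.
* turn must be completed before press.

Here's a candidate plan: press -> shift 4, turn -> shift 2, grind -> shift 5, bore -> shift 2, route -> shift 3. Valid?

Invalid. The shop runs at most 1 operation per shift.

turn must be completed before press — holds.
bore can only start once turn is done — violated.
The shop runs at most 1 operation per shift — violated.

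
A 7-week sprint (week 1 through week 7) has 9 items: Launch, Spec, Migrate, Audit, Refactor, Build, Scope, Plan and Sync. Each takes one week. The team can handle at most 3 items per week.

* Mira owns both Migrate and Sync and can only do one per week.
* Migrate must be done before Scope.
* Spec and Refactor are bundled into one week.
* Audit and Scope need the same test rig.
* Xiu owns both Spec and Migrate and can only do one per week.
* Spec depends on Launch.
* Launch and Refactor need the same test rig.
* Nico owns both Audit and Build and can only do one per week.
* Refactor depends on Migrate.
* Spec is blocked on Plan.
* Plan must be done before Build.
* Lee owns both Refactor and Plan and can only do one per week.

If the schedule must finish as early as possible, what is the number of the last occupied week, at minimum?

The precedence chain requires at least 2 distinct weeks.
With at most 3 per week and 9 tasks, at least 3 weeks are needed.
3 works (last occupied week: week 3): for example Plan -> week 1, Scope -> week 3, Launch -> week 1, Audit -> week 2, Build -> week 3, Refactor -> week 2, Migrate -> week 1, Spec -> week 2, Sync -> week 3.

week 3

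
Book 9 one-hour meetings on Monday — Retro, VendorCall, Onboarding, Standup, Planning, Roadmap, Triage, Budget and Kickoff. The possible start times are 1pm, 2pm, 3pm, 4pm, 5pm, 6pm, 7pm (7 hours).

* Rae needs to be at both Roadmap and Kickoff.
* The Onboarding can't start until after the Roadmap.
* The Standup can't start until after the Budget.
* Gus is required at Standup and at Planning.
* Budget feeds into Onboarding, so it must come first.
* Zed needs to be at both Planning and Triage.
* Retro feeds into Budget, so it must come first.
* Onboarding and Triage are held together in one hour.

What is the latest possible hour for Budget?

6pm

Precedence pushes Budget to at least 2pm; downstream work caps Budget at 6pm.
Budget at 6pm is achievable: Retro in 1pm; VendorCall in 1pm; Roadmap in 1pm; Planning in 1pm; Triage in 7pm; Standup in 7pm; Kickoff in 2pm; Budget in 6pm; Onboarding in 7pm.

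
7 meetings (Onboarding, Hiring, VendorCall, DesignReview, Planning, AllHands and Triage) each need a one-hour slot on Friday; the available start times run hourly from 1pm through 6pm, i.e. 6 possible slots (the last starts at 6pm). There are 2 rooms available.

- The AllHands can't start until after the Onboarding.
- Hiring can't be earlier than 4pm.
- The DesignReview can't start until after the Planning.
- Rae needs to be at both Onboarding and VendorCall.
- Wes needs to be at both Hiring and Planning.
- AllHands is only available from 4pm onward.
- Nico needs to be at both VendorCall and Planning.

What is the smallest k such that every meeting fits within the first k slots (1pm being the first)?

The precedence chain requires at least 2 distinct slots.
With at most 2 per slot and 7 meetings, at least 4 slots are needed.
Hiring can't be placed before 4pm — that is slot 4 counting from 1pm — so the schedule must run through at least 4 slots.
4 works (last occupied slot: 4pm): for example Planning=1pm, AllHands=4pm, Triage=3pm, DesignReview=2pm, Hiring=4pm, VendorCall=2pm, Onboarding=1pm.

4 slots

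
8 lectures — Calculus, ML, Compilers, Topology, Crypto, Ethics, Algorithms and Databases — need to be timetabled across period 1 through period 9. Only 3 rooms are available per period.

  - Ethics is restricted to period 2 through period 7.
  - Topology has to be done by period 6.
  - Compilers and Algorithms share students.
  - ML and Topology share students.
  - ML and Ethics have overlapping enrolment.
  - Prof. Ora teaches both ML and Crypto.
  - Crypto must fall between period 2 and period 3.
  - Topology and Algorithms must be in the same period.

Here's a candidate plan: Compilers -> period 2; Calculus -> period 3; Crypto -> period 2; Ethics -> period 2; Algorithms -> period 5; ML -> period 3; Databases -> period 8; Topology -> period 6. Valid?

ML and Topology share students — holds.
Compilers and Algorithms share students — holds.
Topology has to be done by period 6 — holds.
ML and Ethics have overlapping enrolment — holds.
Crypto must fall between period 2 and period 3 — holds.
Topology and Algorithms must be in the same period — violated.
Ethics is restricted to period 2 through period 7 — holds.
Only 3 rooms are available per period — holds.
Prof. Ora teaches both ML and Crypto — holds.

Invalid. Topology and Algorithms must be in the same period.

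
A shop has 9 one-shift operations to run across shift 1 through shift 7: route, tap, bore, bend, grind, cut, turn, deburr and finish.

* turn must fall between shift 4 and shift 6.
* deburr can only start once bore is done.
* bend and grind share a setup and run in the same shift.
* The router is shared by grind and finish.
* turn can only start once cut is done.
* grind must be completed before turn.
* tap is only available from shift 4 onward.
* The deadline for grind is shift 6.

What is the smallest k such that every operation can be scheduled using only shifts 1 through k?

4 shifts

The precedence chain requires at least 2 distinct shifts.
tap can't be placed before shift 4, so the schedule must run through at least shift 4.
4 works (last occupied shift: shift 4): for example cut -> shift 1; route -> shift 1; bend -> shift 1; deburr -> shift 2; bore -> shift 1; turn -> shift 4; grind -> shift 1; tap -> shift 4; finish -> shift 2.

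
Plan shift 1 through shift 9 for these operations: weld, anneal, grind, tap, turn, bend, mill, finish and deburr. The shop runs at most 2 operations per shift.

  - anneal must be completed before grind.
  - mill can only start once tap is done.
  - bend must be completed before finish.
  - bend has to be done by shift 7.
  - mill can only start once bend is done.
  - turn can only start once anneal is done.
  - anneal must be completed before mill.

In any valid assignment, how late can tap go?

shift 8

Downstream work caps tap at shift 8.
tap at shift 8 is achievable: turn -> shift 2; deburr -> shift 4; mill -> shift 9; grind -> shift 2; bend -> shift 1; weld -> shift 3; finish -> shift 3; tap -> shift 8; anneal -> shift 1.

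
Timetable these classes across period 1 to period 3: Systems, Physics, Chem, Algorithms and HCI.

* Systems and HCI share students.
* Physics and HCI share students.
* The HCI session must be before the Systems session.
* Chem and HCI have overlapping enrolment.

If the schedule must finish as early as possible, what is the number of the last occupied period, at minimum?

The precedence chain requires at least 2 distinct periods.
2 works (last occupied period: period 2): for example Physics in period 2; Systems in period 2; HCI in period 1; Algorithms in period 1; Chem in period 2.

2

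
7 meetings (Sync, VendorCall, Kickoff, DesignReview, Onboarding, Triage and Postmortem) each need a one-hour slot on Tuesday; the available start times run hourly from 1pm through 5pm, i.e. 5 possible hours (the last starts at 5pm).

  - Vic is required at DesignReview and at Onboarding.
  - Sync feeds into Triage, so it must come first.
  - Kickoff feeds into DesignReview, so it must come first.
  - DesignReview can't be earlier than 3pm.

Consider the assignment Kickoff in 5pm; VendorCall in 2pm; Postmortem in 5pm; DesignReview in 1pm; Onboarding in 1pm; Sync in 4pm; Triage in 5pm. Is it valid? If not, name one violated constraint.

No — it violates: Kickoff feeds into DesignReview, so it must come first

Sync feeds into Triage, so it must come first — holds.
Kickoff feeds into DesignReview, so it must come first — violated.
DesignReview can't be earlier than 3pm — violated.
Vic is required at DesignReview and at Onboarding — violated.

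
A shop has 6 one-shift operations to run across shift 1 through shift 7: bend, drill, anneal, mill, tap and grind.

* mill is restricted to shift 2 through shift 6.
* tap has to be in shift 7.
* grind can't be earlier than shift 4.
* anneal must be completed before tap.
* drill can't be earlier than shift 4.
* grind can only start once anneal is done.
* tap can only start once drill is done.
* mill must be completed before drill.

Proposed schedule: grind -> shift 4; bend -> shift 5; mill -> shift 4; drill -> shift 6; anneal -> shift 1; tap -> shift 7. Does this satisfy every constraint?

mill must be completed before drill — holds.
anneal must be completed before tap — holds.
mill is restricted to shift 2 through shift 6 — holds.
drill can't be earlier than shift 4 — holds.
grind can't be earlier than shift 4 — holds.
tap can only start once drill is done — holds.
grind can only start once anneal is done — holds.
tap has to be in shift 7 — holds.

Yes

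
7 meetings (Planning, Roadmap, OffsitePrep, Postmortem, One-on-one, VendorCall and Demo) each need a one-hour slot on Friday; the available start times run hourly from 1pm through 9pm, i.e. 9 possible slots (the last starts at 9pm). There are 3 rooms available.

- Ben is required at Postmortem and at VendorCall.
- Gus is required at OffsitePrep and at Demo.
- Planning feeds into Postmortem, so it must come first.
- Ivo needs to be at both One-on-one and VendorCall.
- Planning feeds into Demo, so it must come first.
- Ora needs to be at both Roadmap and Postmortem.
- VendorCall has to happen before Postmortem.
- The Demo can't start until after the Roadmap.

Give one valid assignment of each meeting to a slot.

One-on-one=2pm; Demo=2pm; OffsitePrep=3pm; Planning=1pm; Postmortem=2pm; Roadmap=1pm; VendorCall=1pm

Checking: Roadmap(1pm) before Demo(2pm); Planning(1pm) before Demo(2pm); VendorCall(1pm) before Postmortem(2pm); Planning(1pm) before Postmortem(2pm); Postmortem(2pm) != VendorCall(1pm); OffsitePrep(3pm) != Demo(2pm); Roadmap(1pm) != Postmortem(2pm); One-on-one(2pm) != VendorCall(1pm); max 3 per slot (cap 3).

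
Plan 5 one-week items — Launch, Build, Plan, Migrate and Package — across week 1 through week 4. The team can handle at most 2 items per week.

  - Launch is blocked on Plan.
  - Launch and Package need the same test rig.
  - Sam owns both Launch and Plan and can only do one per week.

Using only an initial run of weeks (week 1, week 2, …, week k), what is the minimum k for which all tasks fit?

The precedence chain requires at least 2 distinct weeks.
With at most 2 per week and 5 tasks, at least 3 weeks are needed.
3 works (last occupied week: week 3): for example Launch -> week 2, Build -> week 1, Plan -> week 1, Package -> week 3, Migrate -> week 2.

3 weeks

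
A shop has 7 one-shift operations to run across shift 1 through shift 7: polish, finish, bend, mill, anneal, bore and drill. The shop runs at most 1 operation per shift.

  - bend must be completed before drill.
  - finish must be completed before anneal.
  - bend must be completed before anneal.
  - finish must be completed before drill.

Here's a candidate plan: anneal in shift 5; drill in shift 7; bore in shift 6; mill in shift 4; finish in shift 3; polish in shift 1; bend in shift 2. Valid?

Yes, all constraints hold

finish must be completed before anneal — holds.
bend must be completed before anneal — holds.
bend must be completed before drill — holds.
finish must be completed before drill — holds.
The shop runs at most 1 operation per shift — holds.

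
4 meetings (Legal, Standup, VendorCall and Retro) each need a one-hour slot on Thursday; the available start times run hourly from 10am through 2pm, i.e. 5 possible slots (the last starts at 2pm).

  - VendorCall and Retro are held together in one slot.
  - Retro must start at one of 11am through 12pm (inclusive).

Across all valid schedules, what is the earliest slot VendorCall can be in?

VendorCall must be in the same slot as Retro, which can't be before 11am, so VendorCall is at least 11am; VendorCall must be in the same slot as Retro, which can't be after 12pm, so VendorCall is at most 12pm.
VendorCall at 11am is achievable: Standup in 10am, Retro in 11am, VendorCall in 11am, Legal in 10am.

11am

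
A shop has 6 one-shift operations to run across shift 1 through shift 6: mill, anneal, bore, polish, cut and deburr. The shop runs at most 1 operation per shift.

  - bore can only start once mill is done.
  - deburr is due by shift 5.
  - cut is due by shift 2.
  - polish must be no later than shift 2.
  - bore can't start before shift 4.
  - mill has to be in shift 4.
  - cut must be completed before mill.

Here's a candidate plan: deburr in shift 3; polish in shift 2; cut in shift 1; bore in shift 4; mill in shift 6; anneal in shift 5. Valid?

polish must be no later than shift 2 — holds.
The shop runs at most 1 operation per shift — holds.
cut must be completed before mill — holds.
mill has to be in shift 4 — violated.
bore can't start before shift 4 — holds.
cut is due by shift 2 — holds.
bore can only start once mill is done — violated.
deburr is due by shift 5 — holds.

No — it violates: bore can only start once mill is done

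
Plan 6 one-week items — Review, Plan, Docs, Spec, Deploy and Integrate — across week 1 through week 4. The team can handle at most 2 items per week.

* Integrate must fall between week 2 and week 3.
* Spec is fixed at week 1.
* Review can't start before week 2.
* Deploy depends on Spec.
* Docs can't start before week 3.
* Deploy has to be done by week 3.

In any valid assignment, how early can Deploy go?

Precedence pushes Deploy to at least week 2; Deploy's own window allows nothing later than week 3.
Deploy at week 2 is achievable: Plan -> week 1, Spec -> week 1, Integrate -> week 2, Deploy -> week 2, Docs -> week 3, Review -> week 3.

week 2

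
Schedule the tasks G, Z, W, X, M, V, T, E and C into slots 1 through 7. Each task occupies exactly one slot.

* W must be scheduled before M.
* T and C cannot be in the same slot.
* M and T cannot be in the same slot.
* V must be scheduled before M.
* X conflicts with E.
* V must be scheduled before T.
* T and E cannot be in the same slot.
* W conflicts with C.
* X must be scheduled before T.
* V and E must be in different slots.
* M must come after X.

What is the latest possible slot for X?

Downstream work caps X at 6.
X at 5 is achievable: G -> 1, C -> 2, W -> 1, E -> 2, T -> 7, V -> 1, Z -> 1, X -> 5, M -> 6.
Nothing later works — the conflict constraints rule out every slot after 5.

5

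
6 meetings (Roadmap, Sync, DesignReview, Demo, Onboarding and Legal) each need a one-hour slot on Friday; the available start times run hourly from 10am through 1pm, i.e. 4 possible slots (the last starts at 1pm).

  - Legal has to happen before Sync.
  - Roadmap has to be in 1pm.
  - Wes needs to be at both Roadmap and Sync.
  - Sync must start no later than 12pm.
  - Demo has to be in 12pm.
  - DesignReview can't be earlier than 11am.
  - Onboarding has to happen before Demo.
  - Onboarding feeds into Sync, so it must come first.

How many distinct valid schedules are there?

Splitting on Sync: it can be 11am (3), 12pm (12). Listing each branch's schedules as (Roadmap, DesignReview, Demo, Onboarding, Legal):
Sync=11am: (1pm,11am,12pm,10am,10am) (1pm,12pm,12pm,10am,10am) (1pm,1pm,12pm,10am,10am) — 3.
Sync=12pm: (1pm,11am,12pm,10am,10am) (1pm,11am,12pm,10am,11am) (1pm,11am,12pm,11am,10am) (1pm,11am,12pm,11am,11am) (1pm,12pm,12pm,10am,10am) (1pm,12pm,12pm,10am,11am) (1pm,12pm,12pm,11am,10am) (1pm,12pm,12pm,11am,11am) (1pm,1pm,12pm,10am,10am) (1pm,1pm,12pm,10am,11am) (1pm,1pm,12pm,11am,10am) (1pm,1pm,12pm,11am,11am) — 12.
Summing: 3 + 12 = 15.

15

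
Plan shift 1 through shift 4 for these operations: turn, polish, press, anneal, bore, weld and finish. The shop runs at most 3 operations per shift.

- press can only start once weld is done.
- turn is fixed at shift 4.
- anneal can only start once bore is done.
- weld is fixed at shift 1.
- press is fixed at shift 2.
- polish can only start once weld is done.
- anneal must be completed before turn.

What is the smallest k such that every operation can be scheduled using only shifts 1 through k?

4

The precedence chain requires at least 3 distinct shifts.
With at most 3 per shift and 7 operations, at least 3 shifts are needed.
turn can't be placed before shift 4, so the schedule must run through at least shift 4.
4 works (last occupied shift: shift 4): for example weld=shift 1; turn=shift 4; finish=shift 1; bore=shift 1; anneal=shift 2; press=shift 2; polish=shift 2.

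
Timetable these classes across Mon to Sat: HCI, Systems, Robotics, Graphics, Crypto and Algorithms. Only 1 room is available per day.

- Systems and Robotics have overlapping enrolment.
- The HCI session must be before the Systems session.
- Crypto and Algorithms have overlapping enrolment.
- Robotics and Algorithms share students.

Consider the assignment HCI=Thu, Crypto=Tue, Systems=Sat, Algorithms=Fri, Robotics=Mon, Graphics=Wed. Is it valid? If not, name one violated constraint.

Yes, all constraints hold

Robotics and Algorithms share students — holds.
Only 1 room is available per day — holds.
Crypto and Algorithms have overlapping enrolment — holds.
The HCI session must be before the Systems session — holds.
Systems and Robotics have overlapping enrolment — holds.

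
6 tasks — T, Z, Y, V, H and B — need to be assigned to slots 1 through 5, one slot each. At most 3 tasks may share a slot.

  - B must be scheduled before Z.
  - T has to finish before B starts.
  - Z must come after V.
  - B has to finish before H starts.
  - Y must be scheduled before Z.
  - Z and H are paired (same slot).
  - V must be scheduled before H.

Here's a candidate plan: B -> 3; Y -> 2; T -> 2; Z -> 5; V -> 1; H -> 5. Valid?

Y must be scheduled before Z — holds.
B must be scheduled before Z — holds.
Z must come after V — holds.
V must be scheduled before H — holds.
Z and H are paired (same slot) — holds.
At most 3 tasks may share a slot — holds.
B has to finish before H starts — holds.
T has to finish before B starts — holds.

Yes, all constraints hold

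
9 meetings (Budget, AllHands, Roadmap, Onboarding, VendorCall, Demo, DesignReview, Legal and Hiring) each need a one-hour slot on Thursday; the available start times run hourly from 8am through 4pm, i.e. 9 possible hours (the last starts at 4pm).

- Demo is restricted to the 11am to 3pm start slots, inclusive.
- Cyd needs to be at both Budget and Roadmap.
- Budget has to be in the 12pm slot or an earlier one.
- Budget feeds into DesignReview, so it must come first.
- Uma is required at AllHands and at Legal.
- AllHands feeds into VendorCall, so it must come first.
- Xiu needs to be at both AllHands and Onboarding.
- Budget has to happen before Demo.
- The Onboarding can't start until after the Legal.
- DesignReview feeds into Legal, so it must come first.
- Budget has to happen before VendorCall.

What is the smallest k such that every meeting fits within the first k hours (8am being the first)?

The precedence chain requires at least 4 distinct hours.
4 works (last occupied hour: 11am): for example Onboarding=11am; AllHands=8am; Hiring=8am; Budget=8am; Demo=11am; Roadmap=9am; DesignReview=9am; VendorCall=9am; Legal=10am.

4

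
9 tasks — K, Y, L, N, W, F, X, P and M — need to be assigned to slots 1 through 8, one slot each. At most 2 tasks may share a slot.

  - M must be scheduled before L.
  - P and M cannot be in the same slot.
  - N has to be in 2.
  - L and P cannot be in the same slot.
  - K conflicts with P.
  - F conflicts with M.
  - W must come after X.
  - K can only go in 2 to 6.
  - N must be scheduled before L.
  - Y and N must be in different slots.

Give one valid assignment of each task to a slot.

Y -> 4; X -> 1; K -> 2; W -> 3; L -> 3; F -> 4; P -> 5; M -> 1; N -> 2

Checking: N(2) before L(3); M(1) before L(3); X(1) before W(3); K(2) != P(5); P(5) != M(1); Y(4) != N(2); F(4) != M(1); L(3) != P(5); N=2 in [2,2]; K=2 in [2,6]; max 2 per slot (cap 2).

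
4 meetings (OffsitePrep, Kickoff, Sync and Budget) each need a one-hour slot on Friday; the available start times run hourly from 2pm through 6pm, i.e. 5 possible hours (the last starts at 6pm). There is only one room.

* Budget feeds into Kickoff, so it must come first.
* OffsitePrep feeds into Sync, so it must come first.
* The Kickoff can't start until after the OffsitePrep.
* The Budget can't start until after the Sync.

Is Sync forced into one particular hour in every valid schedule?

Sync can be 3pm (e.g. OffsitePrep in 2pm; Sync in 3pm; Kickoff in 5pm; Budget in 4pm) or 4pm (e.g. Kickoff=6pm, Budget=5pm, OffsitePrep=2pm, Sync=4pm).

No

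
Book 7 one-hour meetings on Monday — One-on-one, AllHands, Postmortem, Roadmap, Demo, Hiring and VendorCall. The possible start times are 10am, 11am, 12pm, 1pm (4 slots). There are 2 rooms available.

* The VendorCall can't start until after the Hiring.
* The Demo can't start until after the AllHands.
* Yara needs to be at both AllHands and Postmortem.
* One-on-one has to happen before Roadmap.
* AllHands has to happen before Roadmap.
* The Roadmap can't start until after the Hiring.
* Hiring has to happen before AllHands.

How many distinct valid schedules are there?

40

Splitting on One-on-one: it can be 10am (16), 11am (16), 12pm (8). Listing each branch's schedules as (AllHands, Postmortem, Roadmap, Demo, Hiring, VendorCall):
One-on-one=10am: (11am,12pm,12pm,1pm,10am,11am) (11am,12pm,12pm,1pm,10am,1pm) (11am,12pm,1pm,12pm,10am,11am) (11am,12pm,1pm,12pm,10am,1pm) (11am,12pm,1pm,1pm,10am,11am) (11am,12pm,1pm,1pm,10am,12pm) (11am,1pm,12pm,12pm,10am,11am) (11am,1pm,12pm,12pm,10am,1pm) (11am,1pm,12pm,1pm,10am,11am) (11am,1pm,12pm,1pm,10am,12pm) (11am,1pm,1pm,12pm,10am,11am) (11am,1pm,1pm,12pm,10am,12pm) (12pm,10am,1pm,1pm,11am,12pm) (12pm,11am,1pm,1pm,10am,11am) (12pm,11am,1pm,1pm,10am,12pm) (12pm,11am,1pm,1pm,11am,12pm) — 16.
One-on-one=11am: (11am,10am,12pm,12pm,10am,1pm) (11am,10am,12pm,1pm,10am,12pm) (11am,10am,12pm,1pm,10am,1pm) (11am,10am,1pm,12pm,10am,12pm) (11am,10am,1pm,12pm,10am,1pm) (11am,10am,1pm,1pm,10am,12pm) (11am,12pm,12pm,1pm,10am,1pm) (11am,12pm,1pm,12pm,10am,1pm) (11am,12pm,1pm,1pm,10am,12pm) (11am,1pm,12pm,12pm,10am,1pm) (11am,1pm,12pm,1pm,10am,12pm) (11am,1pm,1pm,12pm,10am,12pm) (12pm,10am,1pm,1pm,10am,11am) (12pm,10am,1pm,1pm,10am,12pm) (12pm,10am,1pm,1pm,11am,12pm) (12pm,11am,1pm,1pm,10am,12pm) — 16.
One-on-one=12pm: (11am,10am,1pm,12pm,10am,11am) (11am,10am,1pm,12pm,10am,1pm) (11am,10am,1pm,1pm,10am,11am) (11am,10am,1pm,1pm,10am,12pm) (11am,12pm,1pm,1pm,10am,11am) (11am,1pm,1pm,12pm,10am,11am) (12pm,10am,1pm,1pm,10am,11am) (12pm,11am,1pm,1pm,10am,11am) — 8.
Summing: 16 + 16 + 8 = 40.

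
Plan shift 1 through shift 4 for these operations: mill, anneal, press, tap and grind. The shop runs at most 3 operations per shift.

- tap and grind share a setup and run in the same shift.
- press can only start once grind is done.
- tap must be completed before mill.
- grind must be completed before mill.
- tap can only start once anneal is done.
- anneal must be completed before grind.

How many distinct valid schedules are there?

6

Splitting on mill: it can be shift 3 (2), shift 4 (4). Listing each branch's schedules as (anneal, press, tap, grind) by shift number:
mill=shift 3: (1,3,2,2) (1,4,2,2) — 2.
mill=shift 4: (1,3,2,2) (1,4,2,2) (1,4,3,3) (2,4,3,3) — 4.
Summing: 2 + 4 = 6.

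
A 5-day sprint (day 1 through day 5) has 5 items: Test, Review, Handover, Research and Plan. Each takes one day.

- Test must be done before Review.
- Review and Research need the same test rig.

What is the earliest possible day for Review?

Precedence pushes Review to at least day 2.
Review at day 2 is achievable: Research=day 1, Plan=day 1, Test=day 1, Handover=day 1, Review=day 2.

day 2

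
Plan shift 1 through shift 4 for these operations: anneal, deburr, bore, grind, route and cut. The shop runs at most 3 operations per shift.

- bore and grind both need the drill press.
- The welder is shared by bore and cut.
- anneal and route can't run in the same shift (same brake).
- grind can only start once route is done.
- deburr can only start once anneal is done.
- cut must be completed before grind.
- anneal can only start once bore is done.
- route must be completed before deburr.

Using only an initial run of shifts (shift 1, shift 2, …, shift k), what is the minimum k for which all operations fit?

The precedence chain requires at least 3 distinct shifts.
With at most 3 per shift and 6 operations, at least 2 shifts are needed.
3 works (last occupied shift: shift 3): for example anneal -> shift 2, bore -> shift 1, grind -> shift 3, deburr -> shift 3, route -> shift 1, cut -> shift 2.

3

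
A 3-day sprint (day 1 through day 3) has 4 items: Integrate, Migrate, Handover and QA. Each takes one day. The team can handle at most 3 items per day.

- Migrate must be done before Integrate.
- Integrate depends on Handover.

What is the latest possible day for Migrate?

Downstream work caps Migrate at day 2.
Migrate at day 2 is achievable: Handover in day 1, Migrate in day 2, QA in day 1, Integrate in day 3.

day 2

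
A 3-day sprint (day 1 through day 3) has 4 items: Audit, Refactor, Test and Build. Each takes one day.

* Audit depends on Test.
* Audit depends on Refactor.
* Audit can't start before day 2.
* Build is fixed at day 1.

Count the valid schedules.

Splitting on Audit: it can be day 2 (1), day 3 (4). Listing each branch's schedules as (Refactor, Test, Build) by day number:
Audit=day 2: (1,1,1) — 1.
Audit=day 3: (1,1,1) (1,2,1) (2,1,1) (2,2,1) — 4.
Summing: 1 + 4 = 5.

5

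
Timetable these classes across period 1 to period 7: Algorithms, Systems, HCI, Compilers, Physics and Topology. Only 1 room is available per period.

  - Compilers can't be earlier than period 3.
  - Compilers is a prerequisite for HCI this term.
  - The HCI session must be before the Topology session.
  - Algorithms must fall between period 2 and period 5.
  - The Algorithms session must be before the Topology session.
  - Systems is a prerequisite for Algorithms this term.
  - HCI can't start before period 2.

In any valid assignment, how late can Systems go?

period 4

Downstream work caps Systems at period 4.
Systems at period 4 is achievable: HCI in period 6; Physics in period 1; Systems in period 4; Topology in period 7; Algorithms in period 5; Compilers in period 3.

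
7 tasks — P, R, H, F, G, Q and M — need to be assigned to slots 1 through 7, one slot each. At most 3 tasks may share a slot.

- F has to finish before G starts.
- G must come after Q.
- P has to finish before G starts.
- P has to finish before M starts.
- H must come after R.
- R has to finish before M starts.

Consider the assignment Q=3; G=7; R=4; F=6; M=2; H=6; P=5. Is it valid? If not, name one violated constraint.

No. P has to finish before M starts is not satisfied.

G must come after Q — holds.
H must come after R — holds.
At most 3 tasks may share a slot — holds.
R has to finish before M starts — violated.
P has to finish before M starts — violated.
P has to finish before G starts — holds.
F has to finish before G starts — holds.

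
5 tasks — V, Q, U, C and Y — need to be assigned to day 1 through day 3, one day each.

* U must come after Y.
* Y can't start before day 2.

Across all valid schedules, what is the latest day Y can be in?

day 2

Y is available from day 2; downstream work caps Y at day 2.
Y at day 2 is achievable: C=day 1, V=day 1, U=day 3, Y=day 2, Q=day 1.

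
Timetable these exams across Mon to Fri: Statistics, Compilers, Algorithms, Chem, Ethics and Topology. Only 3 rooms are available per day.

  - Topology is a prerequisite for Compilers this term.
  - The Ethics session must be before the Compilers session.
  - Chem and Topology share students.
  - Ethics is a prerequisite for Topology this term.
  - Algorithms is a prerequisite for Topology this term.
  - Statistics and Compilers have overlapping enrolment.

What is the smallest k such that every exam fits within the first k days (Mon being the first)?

3

The precedence chain requires at least 3 distinct days.
With at most 3 per day and 6 exams, at least 2 days are needed.
3 works (last occupied day: Wed): for example Chem -> Wed, Statistics -> Mon, Compilers -> Wed, Topology -> Tue, Ethics -> Mon, Algorithms -> Mon.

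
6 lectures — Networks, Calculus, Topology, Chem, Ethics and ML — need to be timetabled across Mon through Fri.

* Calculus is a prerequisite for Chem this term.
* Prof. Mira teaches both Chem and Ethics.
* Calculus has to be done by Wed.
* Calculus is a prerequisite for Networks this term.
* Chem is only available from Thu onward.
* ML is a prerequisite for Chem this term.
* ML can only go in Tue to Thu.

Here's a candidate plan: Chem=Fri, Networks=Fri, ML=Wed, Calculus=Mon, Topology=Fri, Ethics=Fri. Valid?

No. Prof. Mira teaches both Chem and Ethics is not satisfied.

Prof. Mira teaches both Chem and Ethics — violated.
Chem is only available from Thu onward — holds.
ML is a prerequisite for Chem this term — holds.
ML can only go in Tue to Thu — holds.
Calculus is a prerequisite for Networks this term — holds.
Calculus is a prerequisite for Chem this term — holds.
Calculus has to be done by Wed — holds.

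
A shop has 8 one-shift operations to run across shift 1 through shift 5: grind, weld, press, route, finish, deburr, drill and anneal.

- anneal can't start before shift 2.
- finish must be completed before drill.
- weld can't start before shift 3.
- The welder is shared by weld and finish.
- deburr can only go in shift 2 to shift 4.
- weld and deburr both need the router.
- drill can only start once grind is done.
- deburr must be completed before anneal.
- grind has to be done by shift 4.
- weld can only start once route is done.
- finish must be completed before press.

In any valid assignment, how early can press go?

Precedence pushes press to at least shift 2.
press at shift 2 is achievable: press in shift 2, grind in shift 1, finish in shift 1, anneal in shift 3, deburr in shift 2, drill in shift 2, route in shift 1, weld in shift 3.

shift 2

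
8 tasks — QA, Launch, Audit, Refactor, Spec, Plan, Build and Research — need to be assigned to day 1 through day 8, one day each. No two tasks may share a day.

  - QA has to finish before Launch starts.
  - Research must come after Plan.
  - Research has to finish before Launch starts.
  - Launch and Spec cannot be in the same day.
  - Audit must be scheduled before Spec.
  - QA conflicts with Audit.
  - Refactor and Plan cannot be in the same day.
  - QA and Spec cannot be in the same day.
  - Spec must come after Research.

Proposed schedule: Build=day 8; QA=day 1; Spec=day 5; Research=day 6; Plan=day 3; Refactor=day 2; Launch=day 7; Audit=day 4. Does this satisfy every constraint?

Research must come after Plan — holds.
Spec must come after Research — violated.
Launch and Spec cannot be in the same day — holds.
QA and Spec cannot be in the same day — holds.
QA conflicts with Audit — holds.
Research has to finish before Launch starts — holds.
No two tasks may share a day — holds.
Audit must be scheduled before Spec — holds.
QA has to finish before Launch starts — holds.
Refactor and Plan cannot be in the same day — holds.

No — it violates: Spec must come after Research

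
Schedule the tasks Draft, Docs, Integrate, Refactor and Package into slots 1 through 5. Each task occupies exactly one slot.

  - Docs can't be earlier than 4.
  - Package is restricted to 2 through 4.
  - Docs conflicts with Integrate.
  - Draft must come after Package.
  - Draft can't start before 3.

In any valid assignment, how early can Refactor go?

Refactor at 1 is achievable: Package in 2, Integrate in 1, Draft in 3, Docs in 4, Refactor in 1.

1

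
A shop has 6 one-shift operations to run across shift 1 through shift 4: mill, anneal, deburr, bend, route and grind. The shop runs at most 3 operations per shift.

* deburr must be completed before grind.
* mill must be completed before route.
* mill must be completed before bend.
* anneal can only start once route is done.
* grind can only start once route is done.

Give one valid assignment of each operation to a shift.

bend in shift 2, grind in shift 3, deburr in shift 1, mill in shift 1, anneal in shift 3, route in shift 2

Checking: mill(shift 1) before bend(shift 2); mill(shift 1) before route(shift 2); route(shift 2) before anneal(shift 3); route(shift 2) before grind(shift 3); deburr(shift 1) before grind(shift 3); max 2 per shift (cap 3).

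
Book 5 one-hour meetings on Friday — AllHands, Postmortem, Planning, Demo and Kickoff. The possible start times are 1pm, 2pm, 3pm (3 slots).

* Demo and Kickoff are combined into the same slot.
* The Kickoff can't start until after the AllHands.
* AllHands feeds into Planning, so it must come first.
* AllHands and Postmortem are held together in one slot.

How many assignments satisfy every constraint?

Splitting on AllHands: it can be 1pm (4), 2pm (1). Listing each branch's schedules as (Postmortem, Planning, Demo, Kickoff):
AllHands=1pm: (1pm,2pm,2pm,2pm) (1pm,2pm,3pm,3pm) (1pm,3pm,2pm,2pm) (1pm,3pm,3pm,3pm) — 4.
AllHands=2pm: (2pm,3pm,3pm,3pm) — 1.
Summing: 4 + 1 = 5.

5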